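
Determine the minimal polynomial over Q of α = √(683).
m_α(x) = x^2 - 683

α satisfies α^2 - 683 = 0, so x^2 - 683 annihilates α. Since d = 683 is squarefree and ≠ 1, it is not a perfect square in Q, so x^2 - 683 has no rational root and is therefore irreducible over Q (a degree-2 polynomial over a field is irreducible iff it has no root). Hence m_α(x) = x^2 - 683.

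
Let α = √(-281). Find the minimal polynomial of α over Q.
m_α(x) = x^2 + 281

α satisfies α^2 + 281 = 0, so x^2 + 281 annihilates α. Since d = -281 is squarefree and ≠ 1, it is not a perfect square in Q, so x^2 + 281 has no rational root and is therefore irreducible over Q (a degree-2 polynomial over a field is irreducible iff it has no root). Hence m_α(x) = x^2 + 281.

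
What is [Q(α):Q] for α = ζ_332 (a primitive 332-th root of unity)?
[Q(α):Q] = 164

The minimal polynomial of ζ_332 over Q is the 332-th cyclotomic polynomial Φ_332(x), which is irreducible over Q and has degree φ(332) = 164. Hence [Q(α):Q] = φ(332) = 164.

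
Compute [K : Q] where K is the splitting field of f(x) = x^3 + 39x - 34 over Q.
[K : Q] = 6

By the rational root test, any rational root of the monic integer polynomial f(x) = x^3 + 39x - 34 must be an integer dividing the constant term -34, i.e. one of ±{1, 2, 17, 34}. Evaluating: f(1) = 6, f(-1) = -74, f(2) = 52, f(-2) = -120, f(17) = 5542, f(-17) = -5610, f(34) = 40596, f(-34) = -40664; none is 0, so f has no rational root and is therefore irreducible over Q (a cubic with no linear factor over a field is irreducible). For an irreducible cubic, the Galois group is A_3 or S_3 according as the discriminant disc(f) = -4a^3 - 27b^2 = -4·(39)^3 - 27·(-34)^2 = -268488 is or is not a square in Q. Here disc(f) = -268488 is not a perfect square in Q, so the Galois group of f over Q is not contained in A_3 and must be all of S_3. The splitting field has degree |S_3| = 6 over Q, so [K : Q] = 6.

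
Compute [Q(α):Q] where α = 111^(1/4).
[Q(α):Q] = 4

α is a root of x^4 - 111. By Eisenstein's criterion at the prime p = 3 (which divides the constant term 111 but p^2 = 9 does not, since 111 is squarefree), x^4 - 111 is irreducible over Q. Hence [Q(α):Q] = 4.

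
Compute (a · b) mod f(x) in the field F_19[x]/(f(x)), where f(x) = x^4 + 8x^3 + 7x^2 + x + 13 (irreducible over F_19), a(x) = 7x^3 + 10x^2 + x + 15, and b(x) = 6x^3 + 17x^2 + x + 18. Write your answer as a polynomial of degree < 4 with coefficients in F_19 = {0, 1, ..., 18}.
a · b ≡ 6x^3 + 12x^2 + 17x + 15 (mod f(x))

Multiply in F_19[x]: a(x)·b(x) = (7x^3 + 10x^2 + x + 15)·(6x^3 + 17x^2 + x + 18) = 4x^6 + 8x^5 + 12x^4 + 15x^3 + 18x^2 + 14x + 4. This has degree ≥ 4, so divide by f(x) over F_19: 4x^6 + 8x^5 + 12x^4 + 15x^3 + 18x^2 + 14x + 4 = (4x^2 + 14x + 5)·(x^4 + 8x^3 + 7x^2 + x + 13) + (6x^3 + 12x^2 + 17x + 15). Hence a·b ≡ 6x^3 + 12x^2 + 17x + 15 (mod f). (F_19[x]/(f) is a field with 19^4 = 130321 elements since f is irreducible of degree 4.)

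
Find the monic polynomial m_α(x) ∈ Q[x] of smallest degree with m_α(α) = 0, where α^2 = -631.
m_α(x) = x^2 + 631

α satisfies α^2 + 631 = 0, so x^2 + 631 annihilates α. Since d = -631 is squarefree and ≠ 1, it is not a perfect square in Q, so x^2 + 631 has no rational root and is therefore irreducible over Q (a degree-2 polynomial over a field is irreducible iff it has no root). Hence m_α(x) = x^2 + 631.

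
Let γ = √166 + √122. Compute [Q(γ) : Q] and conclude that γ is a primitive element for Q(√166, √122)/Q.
[Q(γ) : Q] = 4 (equivalently, Q(γ) = Q(√166, √122))

Obviously Q(γ) ⊆ Q(√166, √122), and [Q(√166, √122):Q] = 4 (since 166, 122 are distinct squarefree integers > 1 with 20252 not a perfect square). To show equality we compute the minimal polynomial of γ. From γ = √166 + √122: γ^2 = 166 + 2√(20252) + 122 = 288 + 2√(20252), so γ^2 - 288 = 2√(20252); squaring, (γ^2 - 288)^2 = 4·20252, i.e. γ^4 - 576γ^2 + 82944 - 81008 = 0, i.e. γ^4 - 576γ^2 + 1936 = 0. So γ is a root of x^4 - 576x^2 + 1936. This polynomial is irreducible over Q: it has no rational root (each ±√166 ± √122 is irrational), and any factorization into two quadratics over Q would force √(20252) ∈ Q (pairing opposite roots) or √166, √122 ∈ Q (other pairings), all impossible. Hence [Q(γ):Q] = 4 = [Q(√166, √122):Q], so Q(γ) = Q(√166, √122).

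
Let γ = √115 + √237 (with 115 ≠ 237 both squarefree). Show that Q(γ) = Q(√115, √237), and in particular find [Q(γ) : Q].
[Q(γ) : Q] = 4 (equivalently, Q(γ) = Q(√115, √237))

Obviously Q(γ) ⊆ Q(√115, √237), and [Q(√115, √237):Q] = 4 (since 115, 237 are distinct squarefree integers > 1 with 27255 not a perfect square). To show equality we compute the minimal polynomial of γ. From γ = √115 + √237: γ^2 = 115 + 2√(27255) + 237 = 352 + 2√(27255), so γ^2 - 352 = 2√(27255); squaring, (γ^2 - 352)^2 = 4·27255, i.e. γ^4 - 704γ^2 + 123904 - 109020 = 0, i.e. γ^4 - 704γ^2 + 14884 = 0. So γ is a root of x^4 - 704x^2 + 14884. This polynomial is irreducible over Q: it has no rational root (each ±√115 ± √237 is irrational), and any factorization into two quadratics over Q would force √(27255) ∈ Q (pairing opposite roots) or √115, √237 ∈ Q (other pairings), all impossible. Hence [Q(γ):Q] = 4 = [Q(√115, √237):Q], so Q(γ) = Q(√115, √237).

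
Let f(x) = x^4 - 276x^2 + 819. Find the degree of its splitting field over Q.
[K : Q] = 4

Solving the quadratic in x^2: x^2 = (276 ± √(276^2 - 4·819))/2 = (276 ± √72900)/2 = (276 ± 270)/2, giving x^2 = 3 or x^2 = 273. So f(x) = (x^2 - 3)(x^2 - 273) and the roots of f are ±√3, ±√273. Hence the splitting field is K = Q(√3, √273). Since 3 and 273 are distinct squarefree integers > 1, their product 819 is not a perfect square, so √273 ∉ Q(√3). By the tower law [K:Q] = [Q(√3,√273):Q(√3)] · [Q(√3):Q] = 2 · 2 = 4.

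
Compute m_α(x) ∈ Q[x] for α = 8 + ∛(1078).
m_α(x) = x^3 - 24x^2 + 192x - 1590

Set β = α - 8 = ∛(1078), so β^3 = 1078. Then (α - 8)^3 - 1078 = 0, i.e. α is a root of g(x) = (x - 8)^3 - 1078 = x^3 - 24x^2 + 192x - 1590. Since g(x) = h(x - 8) where h(x) = x^3 - 1078, and h is irreducible over Q (because 1078 is not a perfect cube, so h has no rational root, and a monic cubic with no rational root is irreducible), g is also irreducible (irreducibility is preserved under the substitution x → x - 8). Hence m_α(x) = x^3 - 24x^2 + 192x - 1590.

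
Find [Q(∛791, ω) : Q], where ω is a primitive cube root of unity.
[Q(∛791, ω) : Q] = 6

[Q(∛791):Q] = 3 (min poly x^3 - 791, irreducible since 791 is not a perfect cube). [Q(ω):Q] = 2 (min poly x^2 + x + 1). Since Q(∛791) ⊂ R and ω ∉ R, we have ω ∉ Q(∛791), so x^2 + x + 1 remains irreducible over Q(∛791) and [Q(∛791, ω) : Q(∛791)] = 2. By the tower law, [Q(∛791, ω) : Q] = 3 · 2 = 6. (In fact Q(∛791, ω) is the splitting field of x^3 - 791 over Q.)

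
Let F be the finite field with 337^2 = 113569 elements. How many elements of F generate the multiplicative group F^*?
There are φ(113568) = 29952 primitive elements

F_q^* is cyclic of order q - 1 = 113568. A cyclic group of order m has exactly φ(m) generators. Here m = 113568 = 2^5 · 3 · 7 · 13^2, so the number of primitive elements is φ(113568) = 29952.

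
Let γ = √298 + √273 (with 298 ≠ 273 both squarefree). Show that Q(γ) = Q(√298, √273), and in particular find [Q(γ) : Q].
[Q(γ) : Q] = 4 (equivalently, Q(γ) = Q(√298, √273))

Obviously Q(γ) ⊆ Q(√298, √273), and [Q(√298, √273):Q] = 4 (since 298, 273 are distinct squarefree integers > 1 with 81354 not a perfect square). To show equality we compute the minimal polynomial of γ. From γ = √298 + √273: γ^2 = 298 + 2√(81354) + 273 = 571 + 2√(81354), so γ^2 - 571 = 2√(81354); squaring, (γ^2 - 571)^2 = 4·81354, i.e. γ^4 - 1142γ^2 + 326041 - 325416 = 0, i.e. γ^4 - 1142γ^2 + 625 = 0. So γ is a root of x^4 - 1142x^2 + 625. This polynomial is irreducible over Q: it has no rational root (each ±√298 ± √273 is irrational), and any factorization into two quadratics over Q would force √(81354) ∈ Q (pairing opposite roots) or √298, √273 ∈ Q (other pairings), all impossible. Hence [Q(γ):Q] = 4 = [Q(√298, √273):Q], so Q(γ) = Q(√298, √273).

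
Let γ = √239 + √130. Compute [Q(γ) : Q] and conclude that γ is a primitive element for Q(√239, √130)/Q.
[Q(γ) : Q] = 4 (equivalently, Q(γ) = Q(√239, √130))

Obviously Q(γ) ⊆ Q(√239, √130), and [Q(√239, √130):Q] = 4 (since 239, 130 are distinct squarefree integers > 1 with 31070 not a perfect square). To show equality we compute the minimal polynomial of γ. From γ = √239 + √130: γ^2 = 239 + 2√(31070) + 130 = 369 + 2√(31070), so γ^2 - 369 = 2√(31070); squaring, (γ^2 - 369)^2 = 4·31070, i.e. γ^4 - 738γ^2 + 136161 - 124280 = 0, i.e. γ^4 - 738γ^2 + 11881 = 0. So γ is a root of x^4 - 738x^2 + 11881. This polynomial is irreducible over Q: it has no rational root (each ±√239 ± √130 is irrational), and any factorization into two quadratics over Q would force √(31070) ∈ Q (pairing opposite roots) or √239, √130 ∈ Q (other pairings), all impossible. Hence [Q(γ):Q] = 4 = [Q(√239, √130):Q], so Q(γ) = Q(√239, √130).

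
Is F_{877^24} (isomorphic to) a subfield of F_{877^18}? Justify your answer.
No: F_{877^24} is not a subfield of F_{877^18}

F_{p^m} embeds in F_{p^n} iff m | n. Here 24 ∤ 18 (since 18 = 0·24 + 18 with remainder 18 ≠ 0), so F_{877^24} is not a subfield of F_{877^18}. Equivalently: if it were, the tower law would give 24 = [F_{877^24}:F_877] dividing [F_{877^18}:F_877] = 18, contradiction.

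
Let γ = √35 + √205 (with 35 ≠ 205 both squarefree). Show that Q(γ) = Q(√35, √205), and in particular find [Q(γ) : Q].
[Q(γ) : Q] = 4 (equivalently, Q(γ) = Q(√35, √205))

Obviously Q(γ) ⊆ Q(√35, √205), and [Q(√35, √205):Q] = 4 (since 35, 205 are distinct squarefree integers > 1 with 7175 not a perfect square). To show equality we compute the minimal polynomial of γ. From γ = √35 + √205: γ^2 = 35 + 2√(7175) + 205 = 240 + 2√(7175), so γ^2 - 240 = 2√(7175); squaring, (γ^2 - 240)^2 = 4·7175, i.e. γ^4 - 480γ^2 + 57600 - 28700 = 0, i.e. γ^4 - 480γ^2 + 28900 = 0. So γ is a root of x^4 - 480x^2 + 28900. This polynomial is irreducible over Q: it has no rational root (each ±√35 ± √205 is irrational), and any factorization into two quadratics over Q would force √(7175) ∈ Q (pairing opposite roots) or √35, √205 ∈ Q (other pairings), all impossible. Hence [Q(γ):Q] = 4 = [Q(√35, √205):Q], so Q(γ) = Q(√35, √205).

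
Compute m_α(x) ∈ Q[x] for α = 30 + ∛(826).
m_α(x) = x^3 - 90x^2 + 2700x - 27826

Set β = α - 30 = ∛(826), so β^3 = 826. Then (α - 30)^3 - 826 = 0, i.e. α is a root of g(x) = (x - 30)^3 - 826 = x^3 - 90x^2 + 2700x - 27826. Since g(x) = h(x - 30) where h(x) = x^3 - 826, and h is irreducible over Q (because 826 is not a perfect cube, so h has no rational root, and a monic cubic with no rational root is irreducible), g is also irreducible (irreducibility is preserved under the substitution x → x - 30). Hence m_α(x) = x^3 - 90x^2 + 2700x - 27826.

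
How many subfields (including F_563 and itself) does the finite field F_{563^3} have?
F_{563^3} has 2 subfields

The subfields of F_{p^n} are exactly the fields F_{p^d} for d | n (each is the fixed field of the unique index-d subgroup of Gal(F_{p^n}/F_p) ≅ Z/nZ). The divisors of n = 3 are {1, 3}, giving 2 subfields: F_{563^1}, F_{563^3}.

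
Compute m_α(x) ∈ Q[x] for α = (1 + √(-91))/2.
m_α(x) = x^2 - x + 23

From 2α - 1 = √(-91), squaring gives (2α - 1)^2 = -91, i.e. 4α^2 - 4α + 1 = -91, so α^2 - α + (1 + 91)/4 = 0. Since -91 ≡ 1 (mod 4), (1 + 91)/4 = 23 ∈ Z. The polynomial x^2 - x + 23 has discriminant 1 - 4·(23) = -91, which is not a perfect square in Q (d = -91 is squarefree and ≠ 1), so x^2 - x + 23 is irreducible over Q. It is the minimal polynomial of α.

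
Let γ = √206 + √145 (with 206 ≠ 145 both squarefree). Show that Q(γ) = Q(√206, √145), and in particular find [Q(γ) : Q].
[Q(γ) : Q] = 4 (equivalently, Q(γ) = Q(√206, √145))

Obviously Q(γ) ⊆ Q(√206, √145), and [Q(√206, √145):Q] = 4 (since 206, 145 are distinct squarefree integers > 1 with 29870 not a perfect square). To show equality we compute the minimal polynomial of γ. From γ = √206 + √145: γ^2 = 206 + 2√(29870) + 145 = 351 + 2√(29870), so γ^2 - 351 = 2√(29870); squaring, (γ^2 - 351)^2 = 4·29870, i.e. γ^4 - 702γ^2 + 123201 - 119480 = 0, i.e. γ^4 - 702γ^2 + 3721 = 0. So γ is a root of x^4 - 702x^2 + 3721. This polynomial is irreducible over Q: it has no rational root (each ±√206 ± √145 is irrational), and any factorization into two quadratics over Q would force √(29870) ∈ Q (pairing opposite roots) or √206, √145 ∈ Q (other pairings), all impossible. Hence [Q(γ):Q] = 4 = [Q(√206, √145):Q], so Q(γ) = Q(√206, √145).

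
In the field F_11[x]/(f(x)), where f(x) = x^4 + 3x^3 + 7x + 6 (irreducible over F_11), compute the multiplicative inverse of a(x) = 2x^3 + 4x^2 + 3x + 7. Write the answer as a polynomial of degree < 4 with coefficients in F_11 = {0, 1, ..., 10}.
a(x)^(-1) ≡ 3x^3 + 7x^2 + 6x + 9 (mod f(x))

Since f is irreducible over F_11, F_11[x]/(f) is a field and a(x) ≠ 0 has an inverse. Apply the extended Euclidean algorithm to f(x) and a(x) in F_11[x]: f(x) = (6x + 6)·a(x) + (2x^2 + 2x + 8);  a(x) = (x + 1)·(2x^2 + 2x + 8) + (4x + 10);  (2x^2 + 2x + 8) = (6x + 2)·(4x + 10) + (10). The last nonzero remainder is the constant 10 = gcd(f, a) in F_11. Back-substituting through the division chain expresses 10 = s(x)·a(x) + t(x)·f(x) with s(x) ≡ 8x^3 + 4x^2 + 5x + 2 (mod f), so (8x^3 + 4x^2 + 5x + 2)·a(x) ≡ 10 (mod f). Multiplying by 10^(-1) ≡ 10 in F_11 gives a(x)^(-1) ≡ 10·(8x^3 + 4x^2 + 5x + 2) ≡ 3x^3 + 7x^2 + 6x + 9 (mod f). Check: (2x^3 + 4x^2 + 3x + 7)·(3x^3 + 7x^2 + 6x + 9) = 6x^6 + 4x^5 + 5x^4 + 7x^3 + 4x^2 + 3x + 8 ≡ 1 (mod x^4 + 3x^3 + 7x + 6).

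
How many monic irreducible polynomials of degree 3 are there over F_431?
There are 26687520 monic irreducible polynomials of degree 3 over F_431

Each element of F_{431^3} that lies in no proper subfield is a root of exactly one monic irreducible of degree 3 over F_431, and each such polynomial has 3 distinct roots in F_{431^3}. By Möbius inversion the count is N_431(3) = (1/3) Σ_{d|3} μ(3/d) · 431^d = (1/3)(μ(3)·431^1 + μ(1)·431^3) = 80062560/3 = 26687520.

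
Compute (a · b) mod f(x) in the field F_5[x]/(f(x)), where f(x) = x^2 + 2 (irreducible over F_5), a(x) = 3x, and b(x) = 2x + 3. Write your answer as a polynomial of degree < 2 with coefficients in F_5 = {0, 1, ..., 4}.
a · b ≡ 4x + 3 (mod f(x))

Multiply in F_5[x]: a(x)·b(x) = (3x)·(2x + 3) = x^2 + 4x. This has degree ≥ 2, so divide by f(x) over F_5: x^2 + 4x = (1)·(x^2 + 2) + (4x + 3). Hence a·b ≡ 4x + 3 (mod f). (F_5[x]/(f) is a field with 5^2 = 25 elements since f is irreducible of degree 2.)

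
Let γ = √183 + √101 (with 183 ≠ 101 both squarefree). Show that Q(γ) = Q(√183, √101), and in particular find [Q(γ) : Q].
[Q(γ) : Q] = 4 (equivalently, Q(γ) = Q(√183, √101))

Obviously Q(γ) ⊆ Q(√183, √101), and [Q(√183, √101):Q] = 4 (since 183, 101 are distinct squarefree integers > 1 with 18483 not a perfect square). To show equality we compute the minimal polynomial of γ. From γ = √183 + √101: γ^2 = 183 + 2√(18483) + 101 = 284 + 2√(18483), so γ^2 - 284 = 2√(18483); squaring, (γ^2 - 284)^2 = 4·18483, i.e. γ^4 - 568γ^2 + 80656 - 73932 = 0, i.e. γ^4 - 568γ^2 + 6724 = 0. So γ is a root of x^4 - 568x^2 + 6724. This polynomial is irreducible over Q: it has no rational root (each ±√183 ± √101 is irrational), and any factorization into two quadratics over Q would force √(18483) ∈ Q (pairing opposite roots) or √183, √101 ∈ Q (other pairings), all impossible. Hence [Q(γ):Q] = 4 = [Q(√183, √101):Q], so Q(γ) = Q(√183, √101).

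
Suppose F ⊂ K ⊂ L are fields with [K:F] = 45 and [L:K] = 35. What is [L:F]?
[L:F] = 1575

The tower law says that for any tower of field extensions F ⊂ K ⊂ L with finite degrees, [L:F] = [L:K] · [K:F]. Here this gives [L:F] = 35 · 45 = 1575.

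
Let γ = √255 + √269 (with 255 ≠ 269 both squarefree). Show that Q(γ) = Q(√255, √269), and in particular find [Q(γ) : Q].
[Q(γ) : Q] = 4 (equivalently, Q(γ) = Q(√255, √269))

Obviously Q(γ) ⊆ Q(√255, √269), and [Q(√255, √269):Q] = 4 (since 255, 269 are distinct squarefree integers > 1 with 68595 not a perfect square). To show equality we compute the minimal polynomial of γ. From γ = √255 + √269: γ^2 = 255 + 2√(68595) + 269 = 524 + 2√(68595), so γ^2 - 524 = 2√(68595); squaring, (γ^2 - 524)^2 = 4·68595, i.e. γ^4 - 1048γ^2 + 274576 - 274380 = 0, i.e. γ^4 - 1048γ^2 + 196 = 0. So γ is a root of x^4 - 1048x^2 + 196. This polynomial is irreducible over Q: it has no rational root (each ±√255 ± √269 is irrational), and any factorization into two quadratics over Q would force √(68595) ∈ Q (pairing opposite roots) or √255, √269 ∈ Q (other pairings), all impossible. Hence [Q(γ):Q] = 4 = [Q(√255, √269):Q], so Q(γ) = Q(√255, √269).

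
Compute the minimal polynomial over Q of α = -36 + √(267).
m_α(x) = x^2 + 72x + 1029

From α + 36 = √(267), squaring gives (α + 36)^2 = 267, i.e. α^2 + 72α + 1296 = 267, so α^2 + 72α + 1029 = 0. The discriminant of x^2 + 72x + 1029 is (72)^2 - 4·(1029) = 5184 - 4116 = 1068, and 4·(267) is not a perfect square in Q since 267 is squarefree and ≠ 1. Hence x^2 + 72x + 1029 is irreducible over Q and is the minimal polynomial of α.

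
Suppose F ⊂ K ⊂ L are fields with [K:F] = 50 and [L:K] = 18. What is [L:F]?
[L:F] = 900

The tower law says that for any tower of field extensions F ⊂ K ⊂ L with finite degrees, [L:F] = [L:K] · [K:F]. Here this gives [L:F] = 18 · 50 = 900.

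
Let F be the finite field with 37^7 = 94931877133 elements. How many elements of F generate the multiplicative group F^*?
There are φ(94931877132) = 31198268640 primitive elements

F_q^* is cyclic of order q - 1 = 94931877132. A cyclic group of order m has exactly φ(m) generators. Here m = 94931877132 = 2^2 · 3^2 · 71 · 37140797, so the number of primitive elements is φ(94931877132) = 31198268640.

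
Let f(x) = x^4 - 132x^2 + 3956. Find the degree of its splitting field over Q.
[K : Q] = 4

Solving the quadratic in x^2: x^2 = (132 ± √(132^2 - 4·3956))/2 = (132 ± √1600)/2 = (132 ± 40)/2, giving x^2 = 46 or x^2 = 86. So f(x) = (x^2 - 46)(x^2 - 86) and the roots of f are ±√46, ±√86. Hence the splitting field is K = Q(√46, √86). Since 46 and 86 are distinct squarefree integers > 1, their product 3956 is not a perfect square, so √86 ∉ Q(√46). By the tower law [K:Q] = [Q(√46,√86):Q(√46)] · [Q(√46):Q] = 2 · 2 = 4.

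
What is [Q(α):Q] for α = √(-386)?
[Q(α):Q] = 2

[Q(α):Q] equals the degree of the minimal polynomial of α. Here α^2 = -386 and x^2 + 386 is irreducible (d = -386 is squarefree, ≠ 1, hence not a square), so deg(m_α) = 2. Thus [Q(α):Q] = 2.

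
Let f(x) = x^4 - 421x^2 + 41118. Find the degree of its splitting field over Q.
[K : Q] = 4

Solving the quadratic in x^2: x^2 = (421 ± √(421^2 - 4·41118))/2 = (421 ± √12769)/2 = (421 ± 113)/2, giving x^2 = 154 or x^2 = 267. So f(x) = (x^2 - 154)(x^2 - 267) and the roots of f are ±√154, ±√267. Hence the splitting field is K = Q(√154, √267). Since 154 and 267 are distinct squarefree integers > 1, their product 41118 is not a perfect square, so √267 ∉ Q(√154). By the tower law [K:Q] = [Q(√154,√267):Q(√154)] · [Q(√154):Q] = 2 · 2 = 4.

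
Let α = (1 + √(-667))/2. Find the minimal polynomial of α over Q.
m_α(x) = x^2 - x + 167

From 2α - 1 = √(-667), squaring gives (2α - 1)^2 = -667, i.e. 4α^2 - 4α + 1 = -667, so α^2 - α + (1 + 667)/4 = 0. Since -667 ≡ 1 (mod 4), (1 + 667)/4 = 167 ∈ Z. The polynomial x^2 - x + 167 has discriminant 1 - 4·(167) = -667, which is not a perfect square in Q (d = -667 is squarefree and ≠ 1), so x^2 - x + 167 is irreducible over Q. It is the minimal polynomial of α.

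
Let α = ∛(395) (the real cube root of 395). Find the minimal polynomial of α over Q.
m_α(x) = x^3 - 395

α satisfies α^3 = 395, so x^3 - 395 annihilates α. By the rational root test, a rational root p/q (in lowest terms) of x^3 - 395 would satisfy p^3 = 395 q^3, forcing q = 1 and p^3 = 395; but 395 is not a perfect cube, contradiction. A monic cubic over Q with no rational root is irreducible (any nontrivial factorization would include a linear factor). Hence x^3 - 395 is the minimal polynomial of α, and in particular [Q(α):Q] = 3.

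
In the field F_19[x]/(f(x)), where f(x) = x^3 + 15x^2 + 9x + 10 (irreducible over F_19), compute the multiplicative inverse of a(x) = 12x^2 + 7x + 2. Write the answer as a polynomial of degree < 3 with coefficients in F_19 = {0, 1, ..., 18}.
a(x)^(-1) ≡ 16x^2 + 6x + 1 (mod f(x))

Since f is irreducible over F_19, F_19[x]/(f) is a field and a(x) ≠ 0 has an inverse. Apply the extended Euclidean algorithm to f(x) and a(x) in F_19[x]: f(x) = (8x + 14)·a(x) + (9x + 1);  a(x) = (14x + 14)·(9x + 1) + (7). The last nonzero remainder is the constant 7 = gcd(f, a) in F_19. Back-substituting through the division chain expresses 7 = s(x)·a(x) + t(x)·f(x) with s(x) ≡ 17x^2 + 4x + 7 (mod f), so (17x^2 + 4x + 7)·a(x) ≡ 7 (mod f). Multiplying by 7^(-1) ≡ 11 in F_19 gives a(x)^(-1) ≡ 11·(17x^2 + 4x + 7) ≡ 16x^2 + 6x + 1 (mod f). Check: (12x^2 + 7x + 2)·(16x^2 + 6x + 1) = 2x^4 + 13x^3 + 10x^2 + 2 ≡ 1 (mod x^3 + 15x^2 + 9x + 10).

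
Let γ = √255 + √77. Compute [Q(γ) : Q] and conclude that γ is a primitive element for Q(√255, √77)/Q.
[Q(γ) : Q] = 4 (equivalently, Q(γ) = Q(√255, √77))

Obviously Q(γ) ⊆ Q(√255, √77), and [Q(√255, √77):Q] = 4 (since 255, 77 are distinct squarefree integers > 1 with 19635 not a perfect square). To show equality we compute the minimal polynomial of γ. From γ = √255 + √77: γ^2 = 255 + 2√(19635) + 77 = 332 + 2√(19635), so γ^2 - 332 = 2√(19635); squaring, (γ^2 - 332)^2 = 4·19635, i.e. γ^4 - 664γ^2 + 110224 - 78540 = 0, i.e. γ^4 - 664γ^2 + 31684 = 0. So γ is a root of x^4 - 664x^2 + 31684. This polynomial is irreducible over Q: it has no rational root (each ±√255 ± √77 is irrational), and any factorization into two quadratics over Q would force √(19635) ∈ Q (pairing opposite roots) or √255, √77 ∈ Q (other pairings), all impossible. Hence [Q(γ):Q] = 4 = [Q(√255, √77):Q], so Q(γ) = Q(√255, √77).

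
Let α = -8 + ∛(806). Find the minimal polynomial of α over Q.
m_α(x) = x^3 + 24x^2 + 192x - 294

Set β = α + 8 = ∛(806), so β^3 = 806. Then (α + 8)^3 - 806 = 0, i.e. α is a root of g(x) = (x + 8)^3 - 806 = x^3 + 24x^2 + 192x - 294. Since g(x) = h(x + 8) where h(x) = x^3 - 806, and h is irreducible over Q (because 806 is not a perfect cube, so h has no rational root, and a monic cubic with no rational root is irreducible), g is also irreducible (irreducibility is preserved under the substitution x → x + 8). Hence m_α(x) = x^3 + 24x^2 + 192x - 294.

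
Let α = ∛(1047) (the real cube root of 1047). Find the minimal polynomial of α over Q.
m_α(x) = x^3 - 1047

α satisfies α^3 = 1047, so x^3 - 1047 annihilates α. By the rational root test, a rational root p/q (in lowest terms) of x^3 - 1047 would satisfy p^3 = 1047 q^3, forcing q = 1 and p^3 = 1047; but 1047 is not a perfect cube, contradiction. A monic cubic over Q with no rational root is irreducible (any nontrivial factorization would include a linear factor). Hence x^3 - 1047 is the minimal polynomial of α, and in particular [Q(α):Q] = 3.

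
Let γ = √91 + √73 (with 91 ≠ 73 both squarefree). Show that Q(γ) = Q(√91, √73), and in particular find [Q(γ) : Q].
[Q(γ) : Q] = 4 (equivalently, Q(γ) = Q(√91, √73))

Obviously Q(γ) ⊆ Q(√91, √73), and [Q(√91, √73):Q] = 4 (since 91, 73 are distinct squarefree integers > 1 with 6643 not a perfect square). To show equality we compute the minimal polynomial of γ. From γ = √91 + √73: γ^2 = 91 + 2√(6643) + 73 = 164 + 2√(6643), so γ^2 - 164 = 2√(6643); squaring, (γ^2 - 164)^2 = 4·6643, i.e. γ^4 - 328γ^2 + 26896 - 26572 = 0, i.e. γ^4 - 328γ^2 + 324 = 0. So γ is a root of x^4 - 328x^2 + 324. This polynomial is irreducible over Q: it has no rational root (each ±√91 ± √73 is irrational), and any factorization into two quadratics over Q would force √(6643) ∈ Q (pairing opposite roots) or √91, √73 ∈ Q (other pairings), all impossible. Hence [Q(γ):Q] = 4 = [Q(√91, √73):Q], so Q(γ) = Q(√91, √73).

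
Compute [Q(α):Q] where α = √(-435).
[Q(α):Q] = 2

[Q(α):Q] equals the degree of the minimal polynomial of α. Here α^2 = -435 and x^2 + 435 is irreducible (d = -435 is squarefree, ≠ 1, hence not a square), so deg(m_α) = 2. Thus [Q(α):Q] = 2.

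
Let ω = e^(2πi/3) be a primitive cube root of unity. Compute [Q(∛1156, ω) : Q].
[Q(∛1156, ω) : Q] = 6

[Q(∛1156):Q] = 3 (min poly x^3 - 1156, irreducible since 1156 is not a perfect cube). [Q(ω):Q] = 2 (min poly x^2 + x + 1). Since Q(∛1156) ⊂ R and ω ∉ R, we have ω ∉ Q(∛1156), so x^2 + x + 1 remains irreducible over Q(∛1156) and [Q(∛1156, ω) : Q(∛1156)] = 2. By the tower law, [Q(∛1156, ω) : Q] = 3 · 2 = 6. (In fact Q(∛1156, ω) is the splitting field of x^3 - 1156 over Q.)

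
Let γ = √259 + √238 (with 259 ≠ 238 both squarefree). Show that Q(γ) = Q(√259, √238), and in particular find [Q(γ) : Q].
[Q(γ) : Q] = 4 (equivalently, Q(γ) = Q(√259, √238))

Obviously Q(γ) ⊆ Q(√259, √238), and [Q(√259, √238):Q] = 4 (since 259, 238 are distinct squarefree integers > 1 with 61642 not a perfect square). To show equality we compute the minimal polynomial of γ. From γ = √259 + √238: γ^2 = 259 + 2√(61642) + 238 = 497 + 2√(61642), so γ^2 - 497 = 2√(61642); squaring, (γ^2 - 497)^2 = 4·61642, i.e. γ^4 - 994γ^2 + 247009 - 246568 = 0, i.e. γ^4 - 994γ^2 + 441 = 0. So γ is a root of x^4 - 994x^2 + 441. This polynomial is irreducible over Q: it has no rational root (each ±√259 ± √238 is irrational), and any factorization into two quadratics over Q would force √(61642) ∈ Q (pairing opposite roots) or √259, √238 ∈ Q (other pairings), all impossible. Hence [Q(γ):Q] = 4 = [Q(√259, √238):Q], so Q(γ) = Q(√259, √238).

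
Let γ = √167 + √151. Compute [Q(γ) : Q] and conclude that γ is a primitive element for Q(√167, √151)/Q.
[Q(γ) : Q] = 4 (equivalently, Q(γ) = Q(√167, √151))

Obviously Q(γ) ⊆ Q(√167, √151), and [Q(√167, √151):Q] = 4 (since 167, 151 are distinct squarefree integers > 1 with 25217 not a perfect square). To show equality we compute the minimal polynomial of γ. From γ = √167 + √151: γ^2 = 167 + 2√(25217) + 151 = 318 + 2√(25217), so γ^2 - 318 = 2√(25217); squaring, (γ^2 - 318)^2 = 4·25217, i.e. γ^4 - 636γ^2 + 101124 - 100868 = 0, i.e. γ^4 - 636γ^2 + 256 = 0. So γ is a root of x^4 - 636x^2 + 256. This polynomial is irreducible over Q: it has no rational root (each ±√167 ± √151 is irrational), and any factorization into two quadratics over Q would force √(25217) ∈ Q (pairing opposite roots) or √167, √151 ∈ Q (other pairings), all impossible. Hence [Q(γ):Q] = 4 = [Q(√167, √151):Q], so Q(γ) = Q(√167, √151).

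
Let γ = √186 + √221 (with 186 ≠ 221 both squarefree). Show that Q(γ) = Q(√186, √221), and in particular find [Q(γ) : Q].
[Q(γ) : Q] = 4 (equivalently, Q(γ) = Q(√186, √221))

Obviously Q(γ) ⊆ Q(√186, √221), and [Q(√186, √221):Q] = 4 (since 186, 221 are distinct squarefree integers > 1 with 41106 not a perfect square). To show equality we compute the minimal polynomial of γ. From γ = √186 + √221: γ^2 = 186 + 2√(41106) + 221 = 407 + 2√(41106), so γ^2 - 407 = 2√(41106); squaring, (γ^2 - 407)^2 = 4·41106, i.e. γ^4 - 814γ^2 + 165649 - 164424 = 0, i.e. γ^4 - 814γ^2 + 1225 = 0. So γ is a root of x^4 - 814x^2 + 1225. This polynomial is irreducible over Q: it has no rational root (each ±√186 ± √221 is irrational), and any factorization into two quadratics over Q would force √(41106) ∈ Q (pairing opposite roots) or √186, √221 ∈ Q (other pairings), all impossible. Hence [Q(γ):Q] = 4 = [Q(√186, √221):Q], so Q(γ) = Q(√186, √221).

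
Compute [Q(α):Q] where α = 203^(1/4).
[Q(α):Q] = 4

α is a root of x^4 - 203. By Eisenstein's criterion at the prime p = 7 (which divides the constant term 203 but p^2 = 49 does not, since 203 is squarefree), x^4 - 203 is irreducible over Q. Hence [Q(α):Q] = 4.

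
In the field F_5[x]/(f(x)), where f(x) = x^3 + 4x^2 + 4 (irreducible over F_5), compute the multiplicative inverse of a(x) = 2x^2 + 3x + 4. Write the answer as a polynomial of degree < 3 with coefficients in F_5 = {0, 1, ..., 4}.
a(x)^(-1) ≡ 4x^2 + 4x + 2 (mod f(x))

Since f is irreducible over F_5, F_5[x]/(f) is a field and a(x) ≠ 0 has an inverse. Apply the extended Euclidean algorithm to f(x) and a(x) in F_5[x]: f(x) = (3x)·a(x) + (3x + 4);  a(x) = (4x + 4)·(3x + 4) + (3). The last nonzero remainder is the constant 3 = gcd(f, a) in F_5. Back-substituting through the division chain expresses 3 = s(x)·a(x) + t(x)·f(x) with s(x) ≡ 2x^2 + 2x + 1 (mod f), so (2x^2 + 2x + 1)·a(x) ≡ 3 (mod f). Multiplying by 3^(-1) ≡ 2 in F_5 gives a(x)^(-1) ≡ 2·(2x^2 + 2x + 1) ≡ 4x^2 + 4x + 2 (mod f). Check: (2x^2 + 3x + 4)·(4x^2 + 4x + 2) = 3x^4 + 2x^2 + 2x + 3 ≡ 1 (mod x^3 + 4x^2 + 4).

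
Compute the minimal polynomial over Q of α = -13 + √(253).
m_α(x) = x^2 + 26x - 84

From α + 13 = √(253), squaring gives (α + 13)^2 = 253, i.e. α^2 + 26α + 169 = 253, so α^2 + 26α - 84 = 0. The discriminant of x^2 + 26x - 84 is (26)^2 - 4·(-84) = 676 + 336 = 1012, and 4·(253) is not a perfect square in Q since 253 is squarefree and ≠ 1. Hence x^2 + 26x - 84 is irreducible over Q and is the minimal polynomial of α.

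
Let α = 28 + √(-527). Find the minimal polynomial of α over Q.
m_α(x) = x^2 - 56x + 1311

From α - 28 = √(-527), squaring gives (α - 28)^2 = -527, i.e. α^2 - 56α + 784 = -527, so α^2 - 56α + 1311 = 0. The discriminant of x^2 - 56x + 1311 is (-56)^2 - 4·(1311) = 3136 - 5244 = -2108, and 4·(-527) is not a perfect square in Q since -527 is squarefree and ≠ 1. Hence x^2 - 56x + 1311 is irreducible over Q and is the minimal polynomial of α.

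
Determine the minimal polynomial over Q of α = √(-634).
m_α(x) = x^2 + 634

α satisfies α^2 + 634 = 0, so x^2 + 634 annihilates α. Since d = -634 is squarefree and ≠ 1, it is not a perfect square in Q, so x^2 + 634 has no rational root and is therefore irreducible over Q (a degree-2 polynomial over a field is irreducible iff it has no root). Hence m_α(x) = x^2 + 634.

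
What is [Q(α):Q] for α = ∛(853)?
[Q(α):Q] = 3

The minimal polynomial of α is x^3 - 853, irreducible over Q since 853 is not a perfect cube (so x^3 - 853 has no rational root). Hence [Q(α):Q] = deg(m_α) = 3.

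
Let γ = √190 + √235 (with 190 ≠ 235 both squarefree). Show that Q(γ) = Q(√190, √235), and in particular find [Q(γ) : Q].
[Q(γ) : Q] = 4 (equivalently, Q(γ) = Q(√190, √235))

Obviously Q(γ) ⊆ Q(√190, √235), and [Q(√190, √235):Q] = 4 (since 190, 235 are distinct squarefree integers > 1 with 44650 not a perfect square). To show equality we compute the minimal polynomial of γ. From γ = √190 + √235: γ^2 = 190 + 2√(44650) + 235 = 425 + 2√(44650), so γ^2 - 425 = 2√(44650); squaring, (γ^2 - 425)^2 = 4·44650, i.e. γ^4 - 850γ^2 + 180625 - 178600 = 0, i.e. γ^4 - 850γ^2 + 2025 = 0. So γ is a root of x^4 - 850x^2 + 2025. This polynomial is irreducible over Q: it has no rational root (each ±√190 ± √235 is irrational), and any factorization into two quadratics over Q would force √(44650) ∈ Q (pairing opposite roots) or √190, √235 ∈ Q (other pairings), all impossible. Hence [Q(γ):Q] = 4 = [Q(√190, √235):Q], so Q(γ) = Q(√190, √235).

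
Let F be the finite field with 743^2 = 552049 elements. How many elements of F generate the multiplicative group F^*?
There are φ(552048) = 149760 primitive elements

F_q^* is cyclic of order q - 1 = 552048. A cyclic group of order m has exactly φ(m) generators. Here m = 552048 = 2^4 · 3 · 7 · 31 · 53, so the number of primitive elements is φ(552048) = 149760.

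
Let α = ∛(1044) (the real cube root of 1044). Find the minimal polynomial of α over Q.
m_α(x) = x^3 - 1044

α satisfies α^3 = 1044, so x^3 - 1044 annihilates α. By the rational root test, a rational root p/q (in lowest terms) of x^3 - 1044 would satisfy p^3 = 1044 q^3, forcing q = 1 and p^3 = 1044; but 1044 is not a perfect cube, contradiction. A monic cubic over Q with no rational root is irreducible (any nontrivial factorization would include a linear factor). Hence x^3 - 1044 is the minimal polynomial of α, and in particular [Q(α):Q] = 3.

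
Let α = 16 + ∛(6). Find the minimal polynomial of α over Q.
m_α(x) = x^3 - 48x^2 + 768x - 4102

Set β = α - 16 = ∛(6), so β^3 = 6. Then (α - 16)^3 - 6 = 0, i.e. α is a root of g(x) = (x - 16)^3 - 6 = x^3 - 48x^2 + 768x - 4102. Since g(x) = h(x - 16) where h(x) = x^3 - 6, and h is irreducible over Q (because 6 is not a perfect cube, so h has no rational root, and a monic cubic with no rational root is irreducible), g is also irreducible (irreducibility is preserved under the substitution x → x - 16). Hence m_α(x) = x^3 - 48x^2 + 768x - 4102.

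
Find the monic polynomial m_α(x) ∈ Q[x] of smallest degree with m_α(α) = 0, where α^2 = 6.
m_α(x) = x^2 - 6

α satisfies α^2 - 6 = 0, so x^2 - 6 annihilates α. Since d = 6 is squarefree and ≠ 1, it is not a perfect square in Q, so x^2 - 6 has no rational root and is therefore irreducible over Q (a degree-2 polynomial over a field is irreducible iff it has no root). Hence m_α(x) = x^2 - 6.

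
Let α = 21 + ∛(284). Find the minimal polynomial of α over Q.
m_α(x) = x^3 - 63x^2 + 1323x - 9545

Set β = α - 21 = ∛(284), so β^3 = 284. Then (α - 21)^3 - 284 = 0, i.e. α is a root of g(x) = (x - 21)^3 - 284 = x^3 - 63x^2 + 1323x - 9545. Since g(x) = h(x - 21) where h(x) = x^3 - 284, and h is irreducible over Q (because 284 is not a perfect cube, so h has no rational root, and a monic cubic with no rational root is irreducible), g is also irreducible (irreducibility is preserved under the substitution x → x - 21). Hence m_α(x) = x^3 - 63x^2 + 1323x - 9545.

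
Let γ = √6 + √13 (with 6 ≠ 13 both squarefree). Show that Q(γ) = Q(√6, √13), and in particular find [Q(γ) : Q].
[Q(γ) : Q] = 4 (equivalently, Q(γ) = Q(√6, √13))

Obviously Q(γ) ⊆ Q(√6, √13), and [Q(√6, √13):Q] = 4 (since 6, 13 are distinct squarefree integers > 1 with 78 not a perfect square). To show equality we compute the minimal polynomial of γ. From γ = √6 + √13: γ^2 = 6 + 2√(78) + 13 = 19 + 2√(78), so γ^2 - 19 = 2√(78); squaring, (γ^2 - 19)^2 = 4·78, i.e. γ^4 - 38γ^2 + 361 - 312 = 0, i.e. γ^4 - 38γ^2 + 49 = 0. So γ is a root of x^4 - 38x^2 + 49. This polynomial is irreducible over Q: it has no rational root (each ±√6 ± √13 is irrational), and any factorization into two quadratics over Q would force √(78) ∈ Q (pairing opposite roots) or √6, √13 ∈ Q (other pairings), all impossible. Hence [Q(γ):Q] = 4 = [Q(√6, √13):Q], so Q(γ) = Q(√6, √13).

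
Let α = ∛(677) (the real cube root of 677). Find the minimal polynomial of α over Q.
m_α(x) = x^3 - 677

α satisfies α^3 = 677, so x^3 - 677 annihilates α. By the rational root test, a rational root p/q (in lowest terms) of x^3 - 677 would satisfy p^3 = 677 q^3, forcing q = 1 and p^3 = 677; but 677 is not a perfect cube, contradiction. A monic cubic over Q with no rational root is irreducible (any nontrivial factorization would include a linear factor). Hence x^3 - 677 is the minimal polynomial of α, and in particular [Q(α):Q] = 3.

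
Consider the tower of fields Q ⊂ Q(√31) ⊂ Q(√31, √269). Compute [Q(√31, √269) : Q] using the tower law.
[Q(√31, √269) : Q] = 4

[Q(√31):Q] = 2 (min poly x^2 - 31, irreducible since 31 is squarefree > 1). For the top step, suppose √269 ∈ Q(√31), say √269 = c + d√31 with c, d ∈ Q. Squaring: 269 = c^2 + 31d^2 + 2cd√31. Since √31 ∉ Q this forces 2cd = 0. If d = 0 then √269 = c ∈ Q, contradicting 269 squarefree > 1. If c = 0 then 269 = 31d^2, so 31·269 = (31d)^2 is a perfect square in Q — but 31·269 = 8339 is not a perfect square (since 31 and 269 are distinct squarefree integers). Contradiction. Hence √269 ∉ Q(√31), so x^2 - 269 stays irreducible over Q(√31) and [Q(√31, √269) : Q(√31)] = 2. By the tower law, [Q(√31, √269) : Q] = 2 · 2 = 4.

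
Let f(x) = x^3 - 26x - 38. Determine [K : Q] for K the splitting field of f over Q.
[K : Q] = 6

By the rational root test, any rational root of the monic integer polynomial f(x) = x^3 - 26x - 38 must be an integer dividing the constant term -38, i.e. one of ±{1, 2, 19, 38}. Evaluating: f(1) = -63, f(-1) = -13, f(2) = -82, f(-2) = 6, f(19) = 6327, f(-19) = -6403, f(38) = 53846, f(-38) = -53922; none is 0, so f has no rational root and is therefore irreducible over Q (a cubic with no linear factor over a field is irreducible). For an irreducible cubic, the Galois group is A_3 or S_3 according as the discriminant disc(f) = -4a^3 - 27b^2 = -4·(-26)^3 - 27·(-38)^2 = 31316 is or is not a square in Q. Here disc(f) = 31316 is not a perfect square in Q, so the Galois group of f over Q is not contained in A_3 and must be all of S_3. The splitting field has degree |S_3| = 6 over Q, so [K : Q] = 6.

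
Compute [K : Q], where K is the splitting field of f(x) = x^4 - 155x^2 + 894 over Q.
[K : Q] = 4

Solving the quadratic in x^2: x^2 = (155 ± √(155^2 - 4·894))/2 = (155 ± √20449)/2 = (155 ± 143)/2, giving x^2 = 6 or x^2 = 149. So f(x) = (x^2 - 6)(x^2 - 149) and the roots of f are ±√6, ±√149. Hence the splitting field is K = Q(√6, √149). Since 6 and 149 are distinct squarefree integers > 1, their product 894 is not a perfect square, so √149 ∉ Q(√6). By the tower law [K:Q] = [Q(√6,√149):Q(√6)] · [Q(√6):Q] = 2 · 2 = 4.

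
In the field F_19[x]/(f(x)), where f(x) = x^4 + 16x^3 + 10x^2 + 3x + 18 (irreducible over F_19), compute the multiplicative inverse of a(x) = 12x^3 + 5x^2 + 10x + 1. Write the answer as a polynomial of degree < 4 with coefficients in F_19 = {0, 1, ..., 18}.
a(x)^(-1) ≡ 14x^3 + 11x^2 + 10x + 8 (mod f(x))

Since f is irreducible over F_19, F_19[x]/(f) is a field and a(x) ≠ 0 has an inverse. Apply the extended Euclidean algorithm to f(x) and a(x) in F_19[x]: f(x) = (8x + 17)·a(x) + (16x^2 + 15x + 1);  a(x) = (15x + 10)·(16x^2 + 15x + 1) + (16x + 10);  (16x^2 + 15x + 1) = (x + 11)·(16x + 10) + (5). The last nonzero remainder is the constant 5 = gcd(f, a) in F_19. Back-substituting through the division chain expresses 5 = s(x)·a(x) + t(x)·f(x) with s(x) ≡ 13x^3 + 17x^2 + 12x + 2 (mod f), so (13x^3 + 17x^2 + 12x + 2)·a(x) ≡ 5 (mod f). Multiplying by 5^(-1) ≡ 4 in F_19 gives a(x)^(-1) ≡ 4·(13x^3 + 17x^2 + 12x + 2) ≡ 14x^3 + 11x^2 + 10x + 8 (mod f). Check: (12x^3 + 5x^2 + 10x + 1)·(14x^3 + 11x^2 + 10x + 8) = 16x^6 + 12x^5 + 11x^4 + 4x^3 + 18x^2 + 14x + 8 ≡ 1 (mod x^4 + 16x^3 + 10x^2 + 3x + 18).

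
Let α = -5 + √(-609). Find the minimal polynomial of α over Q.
m_α(x) = x^2 + 10x + 634

From α + 5 = √(-609), squaring gives (α + 5)^2 = -609, i.e. α^2 + 10α + 25 = -609, so α^2 + 10α + 634 = 0. The discriminant of x^2 + 10x + 634 is (10)^2 - 4·(634) = 100 - 2536 = -2436, and 4·(-609) is not a perfect square in Q since -609 is squarefree and ≠ 1. Hence x^2 + 10x + 634 is irreducible over Q and is the minimal polynomial of α.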